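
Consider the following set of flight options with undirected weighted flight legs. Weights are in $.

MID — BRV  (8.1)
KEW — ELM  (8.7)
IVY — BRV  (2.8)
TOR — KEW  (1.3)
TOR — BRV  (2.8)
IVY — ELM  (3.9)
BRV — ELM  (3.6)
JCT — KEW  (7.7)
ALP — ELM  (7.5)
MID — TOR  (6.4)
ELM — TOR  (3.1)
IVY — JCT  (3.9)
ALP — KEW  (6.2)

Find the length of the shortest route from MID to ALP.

Enumerating some paths:
MID → TOR → ELM → ALP: 6.4+3.1+7.5 = 17
MID → TOR → KEW → ALP: 6.4+1.3+6.2 = 13.9
The minimum is $13.9 via MID → TOR → KEW → ALP.

$13.9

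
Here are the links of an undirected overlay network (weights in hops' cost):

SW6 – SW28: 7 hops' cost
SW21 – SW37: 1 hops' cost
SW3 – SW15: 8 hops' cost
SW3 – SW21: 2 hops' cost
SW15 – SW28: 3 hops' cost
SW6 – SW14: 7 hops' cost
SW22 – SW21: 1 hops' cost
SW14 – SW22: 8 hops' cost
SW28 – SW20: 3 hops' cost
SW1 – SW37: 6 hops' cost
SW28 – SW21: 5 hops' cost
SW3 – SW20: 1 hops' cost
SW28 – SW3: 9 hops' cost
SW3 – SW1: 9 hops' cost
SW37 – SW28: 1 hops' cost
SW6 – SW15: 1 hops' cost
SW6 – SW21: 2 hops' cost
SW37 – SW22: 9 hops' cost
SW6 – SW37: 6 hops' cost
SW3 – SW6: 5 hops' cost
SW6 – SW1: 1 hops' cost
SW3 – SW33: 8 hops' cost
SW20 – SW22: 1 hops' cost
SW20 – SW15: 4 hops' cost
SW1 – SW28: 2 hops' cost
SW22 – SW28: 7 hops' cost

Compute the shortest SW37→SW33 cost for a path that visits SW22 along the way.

12 hops' cost

Best SW37 to SW22: SW37–SW21–SW22 costing 2
Shortest SW22→SW33: SW22–SW20–SW3–SW33 = 10
Total via SW22: 2 + 10 = 12 hops' cost.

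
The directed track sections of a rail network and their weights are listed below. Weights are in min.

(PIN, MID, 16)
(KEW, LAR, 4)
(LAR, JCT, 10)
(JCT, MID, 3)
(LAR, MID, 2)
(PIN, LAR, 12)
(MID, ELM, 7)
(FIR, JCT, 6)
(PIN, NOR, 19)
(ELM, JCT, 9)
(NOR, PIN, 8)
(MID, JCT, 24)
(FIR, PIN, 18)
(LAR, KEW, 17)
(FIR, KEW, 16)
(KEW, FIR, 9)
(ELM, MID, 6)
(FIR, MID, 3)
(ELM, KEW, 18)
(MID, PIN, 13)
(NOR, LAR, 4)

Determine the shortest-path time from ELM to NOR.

Settle nodes by increasing distance from ELM:
ELM: 0
MID: 6  (via ELM)
JCT: 9  (via ELM)
KEW: 18  (via ELM)
PIN: 19  (via MID)
LAR: 22  (via KEW)
FIR: 27  (via KEW)
NOR: 38  (via PIN)
Shortest route: ELM–MID–PIN–NOR = 38 min.

38 min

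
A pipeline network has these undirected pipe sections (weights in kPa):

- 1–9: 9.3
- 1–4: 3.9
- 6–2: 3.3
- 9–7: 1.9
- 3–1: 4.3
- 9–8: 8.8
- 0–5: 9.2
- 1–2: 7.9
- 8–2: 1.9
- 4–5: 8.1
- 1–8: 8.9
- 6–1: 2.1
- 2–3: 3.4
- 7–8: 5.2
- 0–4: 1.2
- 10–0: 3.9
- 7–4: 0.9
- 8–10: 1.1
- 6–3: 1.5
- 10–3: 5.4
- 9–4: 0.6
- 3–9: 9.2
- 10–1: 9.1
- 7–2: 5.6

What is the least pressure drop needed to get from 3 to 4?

7.5 kPa

Compare a few routes:
3–6–1–4: 1.5+2.1+3.9 = 7.5
3–1–4: 4.3+3.9 = 8.2
The minimum is 7.5 kPa via 3–6–1–4.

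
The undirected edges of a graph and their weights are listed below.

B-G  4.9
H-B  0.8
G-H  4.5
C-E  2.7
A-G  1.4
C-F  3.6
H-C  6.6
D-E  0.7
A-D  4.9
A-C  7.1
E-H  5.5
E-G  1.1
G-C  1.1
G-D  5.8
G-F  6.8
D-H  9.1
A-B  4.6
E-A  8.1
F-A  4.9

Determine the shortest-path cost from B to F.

9.5

Shortest distances from B:
B: 0
H: 0.8  (via B)
A: 4.6  (via B)
G: 4.9  (via B)
C: 6  (via G)
E: 6  (via G)
D: 6.7  (via E)
F: 9.5  (via A)
Shortest route: B–A–F = 9.5.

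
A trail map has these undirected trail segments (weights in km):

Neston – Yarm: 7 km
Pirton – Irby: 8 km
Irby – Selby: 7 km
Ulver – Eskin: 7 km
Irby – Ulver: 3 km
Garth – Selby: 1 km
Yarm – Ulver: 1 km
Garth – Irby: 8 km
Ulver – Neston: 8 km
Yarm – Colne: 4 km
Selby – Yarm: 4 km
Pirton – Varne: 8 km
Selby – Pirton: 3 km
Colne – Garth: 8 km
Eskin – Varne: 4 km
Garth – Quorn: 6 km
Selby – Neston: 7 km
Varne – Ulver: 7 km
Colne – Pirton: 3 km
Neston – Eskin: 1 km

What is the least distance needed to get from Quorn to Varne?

Candidate routes:
Quorn–Garth–Selby–Yarm–Ulver–Varne: 6+1+4+1+7 = 19
Quorn–Garth–Selby–Neston–Eskin–Varne: 6+1+7+1+4 = 19
Quorn–Garth–Selby–Pirton–Varne: 6+1+3+8 = 18
Quorn–Garth–Selby–Yarm–Ulver–Eskin–Varne: 6+1+4+1+7+4 = 23
The minimum is 18 km via Quorn–Garth–Selby–Pirton–Varne.

18 km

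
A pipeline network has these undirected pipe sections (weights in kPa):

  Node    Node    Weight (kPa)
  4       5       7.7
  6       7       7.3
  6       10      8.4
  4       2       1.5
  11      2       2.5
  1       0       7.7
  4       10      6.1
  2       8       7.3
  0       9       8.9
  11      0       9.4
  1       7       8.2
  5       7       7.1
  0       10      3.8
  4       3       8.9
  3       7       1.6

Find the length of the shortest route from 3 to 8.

Shortest distances from 3:
3: 0
7: 1.6  (via 3)
5: 8.7  (via 7)
4: 8.9  (via 3)
6: 8.9  (via 7)
1: 9.8  (via 7)
2: 10.4  (via 4)
11: 12.9  (via 2)
10: 15  (via 4)
0: 17.5  (via 1)
8: 17.7  (via 2)
Shortest route: 3 → 4 → 2 → 8 = 17.7 kPa.

17.7 kPa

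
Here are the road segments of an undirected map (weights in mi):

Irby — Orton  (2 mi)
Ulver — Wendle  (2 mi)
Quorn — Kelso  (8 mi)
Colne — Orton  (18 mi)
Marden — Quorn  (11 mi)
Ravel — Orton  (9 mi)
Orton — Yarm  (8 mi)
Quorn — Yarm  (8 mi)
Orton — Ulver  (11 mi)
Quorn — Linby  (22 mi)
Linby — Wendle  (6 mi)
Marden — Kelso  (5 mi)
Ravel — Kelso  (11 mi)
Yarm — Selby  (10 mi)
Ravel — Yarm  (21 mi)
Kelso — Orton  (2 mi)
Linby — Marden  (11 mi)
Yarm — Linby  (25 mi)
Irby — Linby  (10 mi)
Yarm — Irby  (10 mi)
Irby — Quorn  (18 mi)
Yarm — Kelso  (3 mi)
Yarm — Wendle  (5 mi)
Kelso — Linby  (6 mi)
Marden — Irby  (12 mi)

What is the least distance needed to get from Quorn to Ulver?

15 mi

Running Dijkstra from Quorn:
Quorn: 0
Yarm: 8  (via Quorn)
Kelso: 8  (via Quorn)
Orton: 10  (via Kelso)
Marden: 11  (via Quorn)
Irby: 12  (via Orton)
Wendle: 13  (via Yarm)
Linby: 14  (via Kelso)
Ulver: 15  (via Wendle)
Shortest route: Quorn → Yarm → Wendle → Ulver = 15 mi.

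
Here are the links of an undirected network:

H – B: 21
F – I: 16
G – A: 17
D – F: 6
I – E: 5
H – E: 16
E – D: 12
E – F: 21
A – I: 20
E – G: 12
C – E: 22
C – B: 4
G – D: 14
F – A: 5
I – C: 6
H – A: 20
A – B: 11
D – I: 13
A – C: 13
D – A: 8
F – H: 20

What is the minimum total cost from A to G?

Running Dijkstra from A:
A: 0
F: 5  (via A)
D: 8  (via A)
B: 11  (via A)
C: 13  (via A)
G: 17  (via A)
Shortest route: A → G = 17.

17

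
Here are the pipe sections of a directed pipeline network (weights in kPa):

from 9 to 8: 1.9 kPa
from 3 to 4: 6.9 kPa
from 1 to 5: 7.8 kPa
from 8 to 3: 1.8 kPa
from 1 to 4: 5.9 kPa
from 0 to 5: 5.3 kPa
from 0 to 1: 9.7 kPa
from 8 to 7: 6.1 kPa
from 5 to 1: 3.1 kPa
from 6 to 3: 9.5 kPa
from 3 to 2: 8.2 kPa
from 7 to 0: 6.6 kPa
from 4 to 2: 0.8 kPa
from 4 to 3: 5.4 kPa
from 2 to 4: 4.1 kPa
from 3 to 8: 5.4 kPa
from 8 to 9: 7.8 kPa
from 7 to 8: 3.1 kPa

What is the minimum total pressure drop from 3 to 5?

Compare a few routes:
3–8–7–0–1–5: 5.4+6.1+6.6+9.7+7.8 = 35.6
3–8–7–0–5: 5.4+6.1+6.6+5.3 = 23.4
Cheapest is 3–8–7–0–5 at 23.4 kPa.

23.4 kPa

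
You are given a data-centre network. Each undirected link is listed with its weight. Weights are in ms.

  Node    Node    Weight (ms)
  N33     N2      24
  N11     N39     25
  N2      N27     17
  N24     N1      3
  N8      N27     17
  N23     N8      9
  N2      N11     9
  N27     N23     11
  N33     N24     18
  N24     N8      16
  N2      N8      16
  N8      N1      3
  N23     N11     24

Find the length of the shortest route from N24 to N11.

31 ms

Shortest distances from N24:
N24: 0
N1: 3  (via N24)
N8: 6  (via N1)
N23: 15  (via N8)
N33: 18  (via N24)
N2: 22  (via N8)
N27: 23  (via N8)
N11: 31  (via N2)
Shortest route: N24 → N1 → N8 → N2 → N11 = 31 ms.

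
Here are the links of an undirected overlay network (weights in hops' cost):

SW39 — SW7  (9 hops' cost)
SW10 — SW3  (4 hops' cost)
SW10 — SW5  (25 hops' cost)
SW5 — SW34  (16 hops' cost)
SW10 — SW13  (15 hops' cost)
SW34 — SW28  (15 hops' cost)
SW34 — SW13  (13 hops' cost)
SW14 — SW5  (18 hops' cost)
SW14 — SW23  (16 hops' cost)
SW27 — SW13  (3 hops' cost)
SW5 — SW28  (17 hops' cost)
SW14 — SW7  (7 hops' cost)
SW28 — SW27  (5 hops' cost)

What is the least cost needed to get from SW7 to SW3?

Settle nodes by increasing distance from SW7:
SW7: 0
SW14: 7  (via SW7)
SW39: 9  (via SW7)
SW23: 23  (via SW14)
SW5: 25  (via SW14)
SW34: 41  (via SW5)
SW28: 42  (via SW5)
SW27: 47  (via SW28)
SW10: 50  (via SW5)
SW13: 50  (via SW27)
SW3: 54  (via SW10)
Shortest route: SW7–SW14–SW5–SW10–SW3 = 54 hops' cost.

54 hops' cost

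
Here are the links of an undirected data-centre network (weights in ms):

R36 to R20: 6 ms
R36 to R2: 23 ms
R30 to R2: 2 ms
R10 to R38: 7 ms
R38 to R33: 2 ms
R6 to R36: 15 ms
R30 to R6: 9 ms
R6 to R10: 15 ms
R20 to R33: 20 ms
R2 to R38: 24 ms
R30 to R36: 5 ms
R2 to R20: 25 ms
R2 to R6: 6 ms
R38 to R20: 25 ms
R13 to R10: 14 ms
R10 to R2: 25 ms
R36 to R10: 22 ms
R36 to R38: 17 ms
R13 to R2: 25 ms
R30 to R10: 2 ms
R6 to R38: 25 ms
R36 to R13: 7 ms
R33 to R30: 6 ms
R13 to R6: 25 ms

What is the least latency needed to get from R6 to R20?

Compare a few routes:
R6 - R2 - R30 - R36 - R20: 6+2+5+6 = 19
R6 - R30 - R36 - R20: 9+5+6 = 20
Cheapest is R6 - R2 - R30 - R36 - R20 at 19 ms.

19 ms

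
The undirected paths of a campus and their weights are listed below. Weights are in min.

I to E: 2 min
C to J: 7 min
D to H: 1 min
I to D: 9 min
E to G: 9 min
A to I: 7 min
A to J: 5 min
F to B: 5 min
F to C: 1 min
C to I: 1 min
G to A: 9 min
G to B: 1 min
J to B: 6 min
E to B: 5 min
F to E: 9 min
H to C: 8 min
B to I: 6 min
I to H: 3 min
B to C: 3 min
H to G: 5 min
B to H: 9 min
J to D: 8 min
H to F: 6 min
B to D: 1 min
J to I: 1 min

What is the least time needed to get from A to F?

8 min

Compare a few routes:
A–J–I–C–F: 5+1+1+1 = 8
A–I–C–F: 7+1+1 = 9
A–J–C–F: 5+7+1 = 13
Cheapest is A–J–I–C–F at 8 min.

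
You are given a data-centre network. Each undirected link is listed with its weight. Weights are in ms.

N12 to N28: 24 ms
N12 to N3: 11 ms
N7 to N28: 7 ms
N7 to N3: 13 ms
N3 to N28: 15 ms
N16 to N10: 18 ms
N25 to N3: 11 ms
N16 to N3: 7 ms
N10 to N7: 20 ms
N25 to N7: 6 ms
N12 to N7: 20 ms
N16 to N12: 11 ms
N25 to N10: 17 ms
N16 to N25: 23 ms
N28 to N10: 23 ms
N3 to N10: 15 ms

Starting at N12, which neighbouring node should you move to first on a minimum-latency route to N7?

N7

Candidate routes:
N12 - N7: 20 = 20
N12 - N3 - N25 - N7: 11+11+6 = 28
N12 - N3 - N7: 11+13 = 24
Cheapest is N12 - N7 at 20 ms.
So from N12 the first move is to N7.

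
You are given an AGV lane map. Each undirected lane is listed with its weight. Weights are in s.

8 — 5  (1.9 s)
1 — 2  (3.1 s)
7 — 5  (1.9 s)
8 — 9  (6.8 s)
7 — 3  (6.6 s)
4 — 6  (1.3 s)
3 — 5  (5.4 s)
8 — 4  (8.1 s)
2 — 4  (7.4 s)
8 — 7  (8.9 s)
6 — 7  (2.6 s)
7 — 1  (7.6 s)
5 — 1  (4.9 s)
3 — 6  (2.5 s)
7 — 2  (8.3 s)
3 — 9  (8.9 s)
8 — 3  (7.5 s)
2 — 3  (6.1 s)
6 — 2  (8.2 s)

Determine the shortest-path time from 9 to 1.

Running Dijkstra from 9:
9: 0
8: 6.8  (via 9)
5: 8.7  (via 8)
3: 8.9  (via 9)
7: 10.6  (via 5)
6: 11.4  (via 3)
4: 12.7  (via 6)
1: 13.6  (via 5)
Shortest route: 9–8–5–1 = 13.6 s.

13.6 s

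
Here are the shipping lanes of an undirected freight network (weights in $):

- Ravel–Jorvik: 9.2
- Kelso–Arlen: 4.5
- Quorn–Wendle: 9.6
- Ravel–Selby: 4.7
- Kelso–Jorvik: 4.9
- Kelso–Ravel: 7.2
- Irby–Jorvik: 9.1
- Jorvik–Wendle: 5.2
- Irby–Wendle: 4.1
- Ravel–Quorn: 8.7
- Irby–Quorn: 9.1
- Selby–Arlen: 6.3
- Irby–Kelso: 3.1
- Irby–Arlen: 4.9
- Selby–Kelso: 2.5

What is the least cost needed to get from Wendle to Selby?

Shortest distances from Wendle:
Wendle: 0
Irby: 4.1  (via Wendle)
Jorvik: 5.2  (via Wendle)
Kelso: 7.2  (via Irby)
Arlen: 9  (via Irby)
Quorn: 9.6  (via Wendle)
Selby: 9.7  (via Kelso)
Shortest route: Wendle → Irby → Kelso → Selby = $9.7.

$9.7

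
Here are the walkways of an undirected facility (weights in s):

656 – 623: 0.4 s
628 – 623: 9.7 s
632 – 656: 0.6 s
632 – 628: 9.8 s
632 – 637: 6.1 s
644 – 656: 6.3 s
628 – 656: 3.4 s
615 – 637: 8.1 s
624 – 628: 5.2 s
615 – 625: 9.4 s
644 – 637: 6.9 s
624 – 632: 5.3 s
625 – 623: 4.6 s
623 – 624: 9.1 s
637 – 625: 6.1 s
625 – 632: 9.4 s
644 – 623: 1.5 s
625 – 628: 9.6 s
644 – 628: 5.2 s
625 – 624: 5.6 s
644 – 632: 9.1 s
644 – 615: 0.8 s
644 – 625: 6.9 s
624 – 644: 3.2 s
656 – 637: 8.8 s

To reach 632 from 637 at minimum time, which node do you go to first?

632

Compare a few routes:
637 → 644 → 623 → 656 → 632: 6.9+1.5+0.4+0.6 = 9.4
637 → 632: 6.1 = 6.1
637 → 615 → 644 → 623 → 656 → 632: 8.1+0.8+1.5+0.4+0.6 = 11.4
637 → 656 → 632: 8.8+0.6 = 9.4
The minimum is 6.1 s via 637 → 632.
So from 637 the first move is to 632.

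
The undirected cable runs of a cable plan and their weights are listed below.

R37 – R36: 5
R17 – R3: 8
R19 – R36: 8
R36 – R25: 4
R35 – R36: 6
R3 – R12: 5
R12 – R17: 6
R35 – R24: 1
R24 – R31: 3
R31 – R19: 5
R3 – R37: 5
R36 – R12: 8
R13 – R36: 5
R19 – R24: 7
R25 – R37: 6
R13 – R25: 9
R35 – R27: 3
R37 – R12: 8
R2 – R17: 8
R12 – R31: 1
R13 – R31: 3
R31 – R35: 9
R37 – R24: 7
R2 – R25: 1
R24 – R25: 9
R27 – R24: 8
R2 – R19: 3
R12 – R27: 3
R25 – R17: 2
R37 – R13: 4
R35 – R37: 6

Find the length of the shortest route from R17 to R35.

Enumerating some paths:
R17–R12–R31–R24–R35: 6+1+3+1 = 11
R17–R25–R36–R35: 2+4+6 = 12
Cheapest is R17–R12–R31–R24–R35 at 11.

11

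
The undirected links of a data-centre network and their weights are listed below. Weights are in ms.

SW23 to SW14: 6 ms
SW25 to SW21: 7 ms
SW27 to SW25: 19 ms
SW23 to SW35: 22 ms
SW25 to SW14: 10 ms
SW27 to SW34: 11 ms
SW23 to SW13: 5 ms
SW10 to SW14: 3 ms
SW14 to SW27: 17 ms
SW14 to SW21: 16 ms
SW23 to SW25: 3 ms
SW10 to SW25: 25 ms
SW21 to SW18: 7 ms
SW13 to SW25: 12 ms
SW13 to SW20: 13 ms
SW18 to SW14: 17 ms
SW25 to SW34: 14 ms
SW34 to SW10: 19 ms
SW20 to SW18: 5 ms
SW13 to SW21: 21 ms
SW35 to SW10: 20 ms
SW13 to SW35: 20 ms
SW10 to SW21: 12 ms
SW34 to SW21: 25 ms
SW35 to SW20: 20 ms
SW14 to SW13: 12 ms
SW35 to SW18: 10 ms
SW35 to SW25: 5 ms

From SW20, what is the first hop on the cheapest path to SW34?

SW18

Compare a few routes:
SW20 - SW18 - SW21 - SW25 - SW34: 5+7+7+14 = 33
SW20 - SW18 - SW35 - SW25 - SW34: 5+10+5+14 = 34
The minimum is 33 ms via SW20 - SW18 - SW21 - SW25 - SW34.
So from SW20 the first move is to SW18.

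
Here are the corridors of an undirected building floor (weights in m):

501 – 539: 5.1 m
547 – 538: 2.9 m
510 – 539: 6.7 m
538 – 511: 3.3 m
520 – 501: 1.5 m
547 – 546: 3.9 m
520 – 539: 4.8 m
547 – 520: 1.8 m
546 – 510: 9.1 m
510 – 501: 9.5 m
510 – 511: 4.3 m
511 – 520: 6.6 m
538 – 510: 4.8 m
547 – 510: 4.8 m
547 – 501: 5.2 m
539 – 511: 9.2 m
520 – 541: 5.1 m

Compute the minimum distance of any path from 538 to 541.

9.8 m

Settle nodes by increasing distance from 538:
538: 0
547: 2.9  (via 538)
511: 3.3  (via 538)
520: 4.7  (via 547)
510: 4.8  (via 538)
501: 6.2  (via 520)
546: 6.8  (via 547)
539: 9.5  (via 520)
541: 9.8  (via 520)
Shortest route: 538–547–520–541 = 9.8 m.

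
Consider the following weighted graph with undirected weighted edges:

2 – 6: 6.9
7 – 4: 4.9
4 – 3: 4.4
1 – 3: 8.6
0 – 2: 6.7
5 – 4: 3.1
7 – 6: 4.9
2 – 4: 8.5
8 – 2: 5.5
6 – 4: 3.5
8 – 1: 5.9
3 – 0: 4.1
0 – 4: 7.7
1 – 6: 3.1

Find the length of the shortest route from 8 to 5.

15.6

Running Dijkstra from 8:
8: 0
2: 5.5  (via 8)
1: 5.9  (via 8)
6: 9  (via 1)
0: 12.2  (via 2)
4: 12.5  (via 6)
7: 13.9  (via 6)
3: 14.5  (via 1)
5: 15.6  (via 4)
Shortest route: 8 → 1 → 6 → 4 → 5 = 15.6.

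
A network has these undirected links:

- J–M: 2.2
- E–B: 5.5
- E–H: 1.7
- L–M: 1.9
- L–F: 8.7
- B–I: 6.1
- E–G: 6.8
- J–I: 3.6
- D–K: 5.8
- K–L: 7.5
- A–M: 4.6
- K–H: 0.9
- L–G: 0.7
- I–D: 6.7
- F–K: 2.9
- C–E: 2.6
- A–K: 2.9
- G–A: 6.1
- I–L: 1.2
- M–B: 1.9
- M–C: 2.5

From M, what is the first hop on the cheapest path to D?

Enumerating some paths:
M–J–I–D: 2.2+3.6+6.7 = 12.5
M–L–I–D: 1.9+1.2+6.7 = 9.8
The minimum is 9.8 via M–L–I–D.
So from M the first move is to L.

L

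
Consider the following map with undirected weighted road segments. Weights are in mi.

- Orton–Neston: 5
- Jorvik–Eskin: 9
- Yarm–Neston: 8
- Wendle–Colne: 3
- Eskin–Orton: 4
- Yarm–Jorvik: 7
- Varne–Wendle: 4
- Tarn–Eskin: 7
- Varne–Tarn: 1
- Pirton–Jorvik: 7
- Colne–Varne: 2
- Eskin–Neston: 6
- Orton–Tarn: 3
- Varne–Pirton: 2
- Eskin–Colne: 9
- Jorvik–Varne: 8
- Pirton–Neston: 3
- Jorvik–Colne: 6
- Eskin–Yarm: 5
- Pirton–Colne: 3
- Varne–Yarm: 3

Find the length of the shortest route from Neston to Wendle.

9 mi

Settle nodes by increasing distance from Neston:
Neston: 0
Pirton: 3  (via Neston)
Varne: 5  (via Pirton)
Orton: 5  (via Neston)
Colne: 6  (via Pirton)
Eskin: 6  (via Neston)
Tarn: 6  (via Varne)
Yarm: 8  (via Neston)
Wendle: 9  (via Varne)
Shortest route: Neston–Pirton–Varne–Wendle = 9 mi.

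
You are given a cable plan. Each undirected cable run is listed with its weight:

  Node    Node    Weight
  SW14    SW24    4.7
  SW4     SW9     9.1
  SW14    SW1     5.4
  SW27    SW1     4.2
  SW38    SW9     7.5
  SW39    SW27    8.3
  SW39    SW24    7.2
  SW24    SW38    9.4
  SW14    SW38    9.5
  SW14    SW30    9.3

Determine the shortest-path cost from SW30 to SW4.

35.4

Compare a few routes:
SW30 → SW14 → SW24 → SW38 → SW9 → SW4: 9.3+4.7+9.4+7.5+9.1 = 40
SW30 → SW14 → SW1 → SW27 → SW39 → SW24 → SW38 → SW9 → SW4: 9.3+5.4+4.2+8.3+7.2+9.4+7.5+9.1 = 60.4
SW30 → SW14 → SW38 → SW9 → SW4: 9.3+9.5+7.5+9.1 = 35.4
The minimum is 35.4 via SW30 → SW14 → SW38 → SW9 → SW4.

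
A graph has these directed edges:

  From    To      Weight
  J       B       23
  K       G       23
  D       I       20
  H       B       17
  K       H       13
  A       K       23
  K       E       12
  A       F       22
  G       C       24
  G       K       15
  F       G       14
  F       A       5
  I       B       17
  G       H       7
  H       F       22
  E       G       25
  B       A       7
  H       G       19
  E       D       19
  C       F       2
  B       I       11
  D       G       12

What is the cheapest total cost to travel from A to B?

53

Enumerating some paths:
A–F–G–H–B: 22+14+7+17 = 60
A–K–H–B: 23+13+17 = 53
Cheapest is A–K–H–B at 53.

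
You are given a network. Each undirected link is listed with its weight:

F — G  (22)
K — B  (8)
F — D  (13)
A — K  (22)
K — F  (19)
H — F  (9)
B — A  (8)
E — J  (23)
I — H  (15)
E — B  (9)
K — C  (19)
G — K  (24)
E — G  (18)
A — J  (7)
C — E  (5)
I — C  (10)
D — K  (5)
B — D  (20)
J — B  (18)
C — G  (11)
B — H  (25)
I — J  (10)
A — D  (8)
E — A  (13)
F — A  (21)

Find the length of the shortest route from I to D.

25

Shortest distances from I:
I: 0
C: 10  (via I)
J: 10  (via I)
E: 15  (via C)
H: 15  (via I)
A: 17  (via J)
G: 21  (via C)
B: 24  (via E)
F: 24  (via H)
D: 25  (via A)
Shortest route: I → J → A → D = 25.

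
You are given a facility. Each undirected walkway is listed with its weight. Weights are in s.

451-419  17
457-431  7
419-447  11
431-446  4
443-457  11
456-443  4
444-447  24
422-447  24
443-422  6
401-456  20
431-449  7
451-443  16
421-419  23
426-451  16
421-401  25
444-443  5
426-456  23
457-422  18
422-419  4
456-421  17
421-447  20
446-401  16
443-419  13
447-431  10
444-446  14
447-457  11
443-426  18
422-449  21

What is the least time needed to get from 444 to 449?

25 s

Shortest distances from 444:
444: 0
443: 5  (via 444)
456: 9  (via 443)
422: 11  (via 443)
446: 14  (via 444)
419: 15  (via 422)
457: 16  (via 443)
431: 18  (via 446)
451: 21  (via 443)
426: 23  (via 443)
447: 24  (via 444)
449: 25  (via 431)
Shortest route: 444–446–431–449 = 25 s.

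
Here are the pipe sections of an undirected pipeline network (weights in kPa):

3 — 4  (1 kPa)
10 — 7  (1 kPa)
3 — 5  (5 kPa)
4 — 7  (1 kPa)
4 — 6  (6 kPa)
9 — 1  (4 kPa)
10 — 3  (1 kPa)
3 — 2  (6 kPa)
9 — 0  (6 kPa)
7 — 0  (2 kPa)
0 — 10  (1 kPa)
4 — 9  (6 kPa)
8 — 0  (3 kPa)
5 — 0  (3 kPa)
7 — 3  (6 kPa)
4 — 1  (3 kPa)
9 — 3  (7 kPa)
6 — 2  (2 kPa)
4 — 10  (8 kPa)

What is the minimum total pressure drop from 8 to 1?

9 kPa

Candidate routes:
8 → 0 → 10 → 3 → 4 → 1: 3+1+1+1+3 = 9
8 → 0 → 7 → 10 → 3 → 4 → 1: 3+2+1+1+1+3 = 11
8 → 0 → 9 → 1: 3+6+4 = 13
8 → 0 → 5 → 3 → 4 → 1: 3+3+5+1+3 = 15
Cheapest is 8 → 0 → 10 → 3 → 4 → 1 at 9 kPa.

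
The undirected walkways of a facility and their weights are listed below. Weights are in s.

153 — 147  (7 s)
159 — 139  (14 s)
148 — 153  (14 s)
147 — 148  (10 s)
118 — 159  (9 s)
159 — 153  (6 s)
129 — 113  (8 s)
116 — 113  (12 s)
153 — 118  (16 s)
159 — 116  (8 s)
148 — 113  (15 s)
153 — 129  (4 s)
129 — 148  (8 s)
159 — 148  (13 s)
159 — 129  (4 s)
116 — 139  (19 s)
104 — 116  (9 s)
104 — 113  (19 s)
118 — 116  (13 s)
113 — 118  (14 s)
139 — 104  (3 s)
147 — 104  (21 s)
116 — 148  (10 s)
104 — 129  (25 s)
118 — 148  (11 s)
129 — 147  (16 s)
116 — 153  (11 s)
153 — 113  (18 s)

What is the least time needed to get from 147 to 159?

13 s

Enumerating some paths:
147 - 129 - 159: 16+4 = 20
147 - 153 - 159: 7+6 = 13
147 - 153 - 129 - 159: 7+4+4 = 15
The minimum is 13 s via 147 - 153 - 159.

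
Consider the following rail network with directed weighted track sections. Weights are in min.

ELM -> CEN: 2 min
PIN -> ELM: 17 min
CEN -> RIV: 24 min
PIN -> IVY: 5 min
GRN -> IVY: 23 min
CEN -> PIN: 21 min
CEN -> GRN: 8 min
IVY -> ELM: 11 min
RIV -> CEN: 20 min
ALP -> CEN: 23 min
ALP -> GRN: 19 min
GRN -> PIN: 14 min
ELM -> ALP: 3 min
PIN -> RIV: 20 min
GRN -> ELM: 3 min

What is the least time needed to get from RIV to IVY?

Enumerating some paths:
RIV - CEN - GRN - IVY: 20+8+23 = 51
RIV - CEN - PIN - IVY: 20+21+5 = 46
RIV - CEN - GRN - PIN - IVY: 20+8+14+5 = 47
The minimum is 46 min via RIV - CEN - PIN - IVY.

46 min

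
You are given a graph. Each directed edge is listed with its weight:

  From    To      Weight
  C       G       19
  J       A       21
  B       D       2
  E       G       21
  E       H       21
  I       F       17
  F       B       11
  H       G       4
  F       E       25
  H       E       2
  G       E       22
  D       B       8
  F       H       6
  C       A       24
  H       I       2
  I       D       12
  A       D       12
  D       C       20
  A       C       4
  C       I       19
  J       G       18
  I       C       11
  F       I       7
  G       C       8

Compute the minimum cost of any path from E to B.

43

Enumerating some paths:
E - H - I - D - B: 21+2+12+8 = 43
E - H - I - F - B: 21+2+17+11 = 51
E - G - C - I - D - B: 21+8+19+12+8 = 68
Cheapest is E - H - I - D - B at 43.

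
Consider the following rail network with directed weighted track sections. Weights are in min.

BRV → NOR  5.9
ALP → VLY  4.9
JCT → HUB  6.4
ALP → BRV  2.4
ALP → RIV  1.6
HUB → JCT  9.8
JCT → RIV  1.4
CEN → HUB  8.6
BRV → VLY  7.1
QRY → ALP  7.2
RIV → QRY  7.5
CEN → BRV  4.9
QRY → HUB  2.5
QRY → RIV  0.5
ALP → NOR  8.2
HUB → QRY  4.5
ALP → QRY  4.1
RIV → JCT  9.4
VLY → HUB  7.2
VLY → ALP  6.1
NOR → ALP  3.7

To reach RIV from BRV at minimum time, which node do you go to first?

Compare a few routes:
BRV–NOR–ALP–QRY–RIV: 5.9+3.7+4.1+0.5 = 14.2
BRV–NOR–ALP–RIV: 5.9+3.7+1.6 = 11.2
BRV–VLY–ALP–QRY–RIV: 7.1+6.1+4.1+0.5 = 17.8
BRV–VLY–ALP–RIV: 7.1+6.1+1.6 = 14.8
Cheapest is BRV–NOR–ALP–RIV at 11.2 min.
So from BRV the first move is to NOR.

NOR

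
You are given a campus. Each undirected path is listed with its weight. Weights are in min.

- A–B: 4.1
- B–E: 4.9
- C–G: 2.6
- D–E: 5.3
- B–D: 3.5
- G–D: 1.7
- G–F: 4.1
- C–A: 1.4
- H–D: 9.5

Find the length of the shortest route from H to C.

13.8 min

Compare a few routes:
H - D - E - B - A - C: 9.5+5.3+4.9+4.1+1.4 = 25.2
H - D - B - A - C: 9.5+3.5+4.1+1.4 = 18.5
H - D - G - C: 9.5+1.7+2.6 = 13.8
The minimum is 13.8 min via H - D - G - C.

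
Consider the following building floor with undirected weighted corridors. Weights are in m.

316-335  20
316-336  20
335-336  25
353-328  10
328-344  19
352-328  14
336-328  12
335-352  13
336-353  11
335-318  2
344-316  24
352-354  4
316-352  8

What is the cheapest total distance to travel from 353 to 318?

Candidate routes:
353–336–328–352–335–318: 11+12+14+13+2 = 52
353–336–335–318: 11+25+2 = 38
353–328–336–335–318: 10+12+25+2 = 49
353–328–352–335–318: 10+14+13+2 = 39
The minimum is 38 m via 353–336–335–318.

38 m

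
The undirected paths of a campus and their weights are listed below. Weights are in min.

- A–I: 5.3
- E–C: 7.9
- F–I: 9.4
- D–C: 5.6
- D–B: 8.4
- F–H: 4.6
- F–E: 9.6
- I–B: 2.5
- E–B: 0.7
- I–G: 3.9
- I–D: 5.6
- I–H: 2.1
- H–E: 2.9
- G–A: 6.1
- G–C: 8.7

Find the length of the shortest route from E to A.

8.5 min

Enumerating some paths:
E–H–I–A: 2.9+2.1+5.3 = 10.3
E–B–I–G–A: 0.7+2.5+3.9+6.1 = 13.2
E–B–I–A: 0.7+2.5+5.3 = 8.5
Cheapest is E–B–I–A at 8.5 min.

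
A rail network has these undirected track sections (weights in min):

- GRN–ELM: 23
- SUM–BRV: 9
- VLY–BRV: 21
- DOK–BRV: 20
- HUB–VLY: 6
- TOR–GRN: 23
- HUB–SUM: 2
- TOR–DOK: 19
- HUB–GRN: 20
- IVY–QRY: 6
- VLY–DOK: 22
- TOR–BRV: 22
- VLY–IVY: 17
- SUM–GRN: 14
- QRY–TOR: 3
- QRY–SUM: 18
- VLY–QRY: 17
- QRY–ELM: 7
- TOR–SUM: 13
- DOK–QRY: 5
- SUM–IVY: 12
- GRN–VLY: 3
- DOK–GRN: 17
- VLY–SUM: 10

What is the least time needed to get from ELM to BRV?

32 min

Shortest distances from ELM:
ELM: 0
QRY: 7  (via ELM)
TOR: 10  (via QRY)
DOK: 12  (via QRY)
IVY: 13  (via QRY)
GRN: 23  (via ELM)
SUM: 23  (via TOR)
VLY: 24  (via QRY)
HUB: 25  (via SUM)
BRV: 32  (via TOR)
Shortest route: ELM → QRY → TOR → BRV = 32 min.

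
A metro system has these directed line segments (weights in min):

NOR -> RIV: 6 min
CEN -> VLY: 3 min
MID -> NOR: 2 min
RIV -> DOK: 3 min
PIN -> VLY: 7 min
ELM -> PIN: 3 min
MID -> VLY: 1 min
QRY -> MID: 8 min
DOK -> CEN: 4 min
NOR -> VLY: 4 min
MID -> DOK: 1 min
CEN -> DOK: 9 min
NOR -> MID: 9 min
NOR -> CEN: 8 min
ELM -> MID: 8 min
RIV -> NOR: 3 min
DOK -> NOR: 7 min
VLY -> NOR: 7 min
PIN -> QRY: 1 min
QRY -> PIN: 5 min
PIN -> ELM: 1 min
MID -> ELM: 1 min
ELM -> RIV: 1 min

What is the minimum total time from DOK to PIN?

Candidate routes:
DOK–NOR–MID–ELM–PIN: 7+9+1+3 = 20
DOK–CEN–VLY–NOR–MID–ELM–PIN: 4+3+7+9+1+3 = 27
The minimum is 20 min via DOK–NOR–MID–ELM–PIN.

20 min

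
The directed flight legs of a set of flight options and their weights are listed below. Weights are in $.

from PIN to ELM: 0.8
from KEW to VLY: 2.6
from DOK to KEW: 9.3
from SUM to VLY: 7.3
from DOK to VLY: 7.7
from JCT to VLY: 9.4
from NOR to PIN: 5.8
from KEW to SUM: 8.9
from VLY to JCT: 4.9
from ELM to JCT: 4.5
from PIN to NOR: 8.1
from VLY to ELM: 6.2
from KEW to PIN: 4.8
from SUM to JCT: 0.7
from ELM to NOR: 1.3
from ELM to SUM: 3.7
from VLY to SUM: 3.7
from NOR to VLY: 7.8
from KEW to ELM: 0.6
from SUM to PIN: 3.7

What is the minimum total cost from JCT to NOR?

Candidate routes:
JCT → VLY → SUM → PIN → ELM → NOR: 9.4+3.7+3.7+0.8+1.3 = 18.9
JCT → VLY → ELM → NOR: 9.4+6.2+1.3 = 16.9
Cheapest is JCT → VLY → ELM → NOR at $16.9.

$16.9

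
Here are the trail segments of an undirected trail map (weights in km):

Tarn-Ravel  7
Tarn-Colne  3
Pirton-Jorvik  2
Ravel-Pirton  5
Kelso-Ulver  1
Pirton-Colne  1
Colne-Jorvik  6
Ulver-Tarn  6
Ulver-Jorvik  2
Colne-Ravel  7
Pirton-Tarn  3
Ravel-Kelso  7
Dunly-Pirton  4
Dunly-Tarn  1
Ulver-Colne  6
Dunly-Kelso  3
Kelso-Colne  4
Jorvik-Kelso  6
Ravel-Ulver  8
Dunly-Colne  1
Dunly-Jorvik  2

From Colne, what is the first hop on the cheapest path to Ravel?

Pirton

Enumerating some paths:
Colne–Ravel: 7 = 7
Colne–Dunly–Jorvik–Pirton–Ravel: 1+2+2+5 = 10
Colne–Dunly–Tarn–Ravel: 1+1+7 = 9
Colne–Pirton–Ravel: 1+5 = 6
The minimum is 6 km via Colne–Pirton–Ravel.
So from Colne the first move is to Pirton.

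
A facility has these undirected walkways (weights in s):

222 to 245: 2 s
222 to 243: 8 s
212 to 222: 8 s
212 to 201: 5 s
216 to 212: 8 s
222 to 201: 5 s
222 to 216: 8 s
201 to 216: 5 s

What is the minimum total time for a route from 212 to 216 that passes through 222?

Shortest 212→222: 212 → 222 = 8
Best 222 to 216: 222 → 216 costing 8
Total via 222: 8 + 8 = 16 s.

16 s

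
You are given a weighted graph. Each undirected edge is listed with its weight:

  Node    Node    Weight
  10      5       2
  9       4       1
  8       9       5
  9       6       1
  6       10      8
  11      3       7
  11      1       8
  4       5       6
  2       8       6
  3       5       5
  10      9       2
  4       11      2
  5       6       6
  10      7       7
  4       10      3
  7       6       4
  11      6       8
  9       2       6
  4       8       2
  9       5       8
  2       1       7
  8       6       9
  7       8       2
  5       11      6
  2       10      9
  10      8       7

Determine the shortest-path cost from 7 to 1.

Shortest distances from 7:
7: 0
8: 2  (via 7)
4: 4  (via 8)
6: 4  (via 7)
9: 5  (via 4)
11: 6  (via 4)
10: 7  (via 7)
2: 8  (via 8)
5: 9  (via 10)
3: 13  (via 11)
1: 14  (via 11)
Shortest route: 7–8–4–11–1 = 14.

14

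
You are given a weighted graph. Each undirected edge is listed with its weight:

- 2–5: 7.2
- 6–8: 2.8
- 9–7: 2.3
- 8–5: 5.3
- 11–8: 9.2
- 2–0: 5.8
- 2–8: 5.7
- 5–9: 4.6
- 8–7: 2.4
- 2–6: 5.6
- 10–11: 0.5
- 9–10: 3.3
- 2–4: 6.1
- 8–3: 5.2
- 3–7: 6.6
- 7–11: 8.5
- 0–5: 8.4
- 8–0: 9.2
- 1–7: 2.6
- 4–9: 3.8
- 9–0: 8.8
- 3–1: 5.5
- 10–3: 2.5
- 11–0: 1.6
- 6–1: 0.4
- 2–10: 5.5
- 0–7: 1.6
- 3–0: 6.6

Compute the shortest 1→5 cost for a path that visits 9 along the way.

Best 1 to 9: 1 → 7 → 9 costing 4.9
Shortest 9→5: 9 → 5 = 4.6
Total via 9: 4.9 + 4.6 = 9.5.

9.5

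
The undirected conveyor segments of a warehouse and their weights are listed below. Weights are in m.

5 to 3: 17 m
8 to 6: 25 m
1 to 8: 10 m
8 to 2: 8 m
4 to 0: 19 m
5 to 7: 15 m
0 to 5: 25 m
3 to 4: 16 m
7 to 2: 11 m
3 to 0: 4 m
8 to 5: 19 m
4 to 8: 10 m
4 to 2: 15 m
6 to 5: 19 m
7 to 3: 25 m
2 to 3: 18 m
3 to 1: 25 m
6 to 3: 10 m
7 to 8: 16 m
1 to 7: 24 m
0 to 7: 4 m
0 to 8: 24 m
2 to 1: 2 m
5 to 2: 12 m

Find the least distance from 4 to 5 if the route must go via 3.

Shortest 4→3: 4 → 3 = 16
Best 3 to 5: 3 → 5 costing 17
Total via 3: 16 + 17 = 33 m.

33 m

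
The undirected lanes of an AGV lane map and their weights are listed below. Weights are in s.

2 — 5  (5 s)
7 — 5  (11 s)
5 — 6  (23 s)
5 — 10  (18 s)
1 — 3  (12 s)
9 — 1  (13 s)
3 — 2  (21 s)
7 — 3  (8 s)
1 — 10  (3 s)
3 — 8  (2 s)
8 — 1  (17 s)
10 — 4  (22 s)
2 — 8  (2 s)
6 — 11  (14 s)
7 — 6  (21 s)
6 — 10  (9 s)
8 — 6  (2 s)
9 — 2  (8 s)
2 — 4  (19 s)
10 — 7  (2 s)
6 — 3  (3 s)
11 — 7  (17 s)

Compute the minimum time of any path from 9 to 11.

Running Dijkstra from 9:
9: 0
2: 8  (via 9)
8: 10  (via 2)
3: 12  (via 8)
6: 12  (via 8)
1: 13  (via 9)
5: 13  (via 2)
10: 16  (via 1)
7: 18  (via 10)
11: 26  (via 6)
Shortest route: 9–2–8–6–11 = 26 s.

26 s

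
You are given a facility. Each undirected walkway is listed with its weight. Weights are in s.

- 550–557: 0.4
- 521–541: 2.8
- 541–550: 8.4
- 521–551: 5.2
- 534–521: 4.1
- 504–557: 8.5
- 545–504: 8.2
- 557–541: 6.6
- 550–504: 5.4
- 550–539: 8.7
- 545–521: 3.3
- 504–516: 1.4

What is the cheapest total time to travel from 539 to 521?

18.5 s

Enumerating some paths:
539 → 550 → 557 → 541 → 521: 8.7+0.4+6.6+2.8 = 18.5
539 → 550 → 541 → 521: 8.7+8.4+2.8 = 19.9
The minimum is 18.5 s via 539 → 550 → 557 → 541 → 521.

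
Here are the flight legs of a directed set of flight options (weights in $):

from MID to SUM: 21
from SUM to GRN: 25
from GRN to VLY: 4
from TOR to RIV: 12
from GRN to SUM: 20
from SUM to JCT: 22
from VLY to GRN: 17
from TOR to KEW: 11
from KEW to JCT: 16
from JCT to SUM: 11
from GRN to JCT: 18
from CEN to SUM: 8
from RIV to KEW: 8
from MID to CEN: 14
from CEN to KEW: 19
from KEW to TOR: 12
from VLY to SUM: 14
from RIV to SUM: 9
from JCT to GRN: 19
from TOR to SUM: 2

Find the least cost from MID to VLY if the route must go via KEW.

$72

Shortest MID→KEW: MID → CEN → KEW = 33
Shortest KEW→VLY: KEW → JCT → GRN → VLY = 39
Total via KEW: 33 + 39 = $72.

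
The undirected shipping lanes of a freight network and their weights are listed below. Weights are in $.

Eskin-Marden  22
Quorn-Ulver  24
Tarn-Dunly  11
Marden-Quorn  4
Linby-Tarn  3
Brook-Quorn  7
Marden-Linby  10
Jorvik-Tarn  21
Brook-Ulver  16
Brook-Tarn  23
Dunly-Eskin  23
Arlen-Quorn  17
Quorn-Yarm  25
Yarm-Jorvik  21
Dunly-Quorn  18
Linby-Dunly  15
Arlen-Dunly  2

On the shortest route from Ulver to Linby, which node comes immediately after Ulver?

Compare a few routes:
Ulver - Brook - Tarn - Linby: 16+23+3 = 42
Ulver - Brook - Quorn - Marden - Linby: 16+7+4+10 = 37
Ulver - Quorn - Marden - Linby: 24+4+10 = 38
The minimum is $37 via Ulver - Brook - Quorn - Marden - Linby.
So from Ulver the first move is to Brook.

Brook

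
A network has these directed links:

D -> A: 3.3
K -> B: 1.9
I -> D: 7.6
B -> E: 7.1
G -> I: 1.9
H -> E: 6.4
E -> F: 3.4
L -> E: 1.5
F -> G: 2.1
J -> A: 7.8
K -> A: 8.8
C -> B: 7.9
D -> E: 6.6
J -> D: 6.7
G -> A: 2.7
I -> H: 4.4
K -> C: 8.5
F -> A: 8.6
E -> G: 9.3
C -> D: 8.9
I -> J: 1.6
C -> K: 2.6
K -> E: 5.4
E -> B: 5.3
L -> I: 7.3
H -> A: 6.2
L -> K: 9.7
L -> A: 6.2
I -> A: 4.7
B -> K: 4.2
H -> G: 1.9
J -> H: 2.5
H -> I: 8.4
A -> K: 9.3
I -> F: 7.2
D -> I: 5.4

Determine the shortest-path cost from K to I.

Candidate routes:
K → E → F → G → I: 5.4+3.4+2.1+1.9 = 12.8
K → B → E → F → G → I: 1.9+7.1+3.4+2.1+1.9 = 16.4
Cheapest is K → E → F → G → I at 12.8.

12.8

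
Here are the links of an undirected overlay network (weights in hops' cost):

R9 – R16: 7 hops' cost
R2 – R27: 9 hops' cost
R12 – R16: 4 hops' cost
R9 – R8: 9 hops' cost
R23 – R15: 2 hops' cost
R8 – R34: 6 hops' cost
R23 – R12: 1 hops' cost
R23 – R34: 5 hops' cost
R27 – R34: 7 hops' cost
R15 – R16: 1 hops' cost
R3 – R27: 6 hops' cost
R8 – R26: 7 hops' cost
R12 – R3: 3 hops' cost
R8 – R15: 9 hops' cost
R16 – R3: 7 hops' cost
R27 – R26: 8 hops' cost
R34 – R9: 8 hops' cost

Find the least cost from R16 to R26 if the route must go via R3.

21 hops' cost

Best R16 to R3: R16 → R3 costing 7
Best R3 to R26: R3 → R27 → R26 costing 14
Total via R3: 7 + 14 = 21 hops' cost.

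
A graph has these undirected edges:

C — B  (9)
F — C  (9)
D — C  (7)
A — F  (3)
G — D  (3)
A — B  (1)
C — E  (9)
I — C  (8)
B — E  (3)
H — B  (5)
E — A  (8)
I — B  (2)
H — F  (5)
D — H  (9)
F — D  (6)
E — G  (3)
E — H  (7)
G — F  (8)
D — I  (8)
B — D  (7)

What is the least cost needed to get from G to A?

Candidate routes:
G - D - B - A: 3+7+1 = 11
G - E - A: 3+8 = 11
G - E - B - A: 3+3+1 = 7
Cheapest is G - E - B - A at 7.

7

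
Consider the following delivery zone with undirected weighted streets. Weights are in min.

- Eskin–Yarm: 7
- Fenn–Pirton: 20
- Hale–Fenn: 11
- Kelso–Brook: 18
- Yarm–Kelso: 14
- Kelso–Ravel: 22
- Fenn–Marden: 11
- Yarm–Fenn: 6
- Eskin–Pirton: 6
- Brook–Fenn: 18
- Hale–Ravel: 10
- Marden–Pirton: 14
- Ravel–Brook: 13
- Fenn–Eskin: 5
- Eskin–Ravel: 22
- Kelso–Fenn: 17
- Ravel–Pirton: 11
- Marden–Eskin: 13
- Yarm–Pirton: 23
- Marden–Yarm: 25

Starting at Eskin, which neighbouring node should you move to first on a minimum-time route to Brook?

Fenn

Enumerating some paths:
Eskin → Pirton → Ravel → Brook: 6+11+13 = 30
Eskin → Fenn → Brook: 5+18 = 23
The minimum is 23 min via Eskin → Fenn → Brook.
So from Eskin the first move is to Fenn.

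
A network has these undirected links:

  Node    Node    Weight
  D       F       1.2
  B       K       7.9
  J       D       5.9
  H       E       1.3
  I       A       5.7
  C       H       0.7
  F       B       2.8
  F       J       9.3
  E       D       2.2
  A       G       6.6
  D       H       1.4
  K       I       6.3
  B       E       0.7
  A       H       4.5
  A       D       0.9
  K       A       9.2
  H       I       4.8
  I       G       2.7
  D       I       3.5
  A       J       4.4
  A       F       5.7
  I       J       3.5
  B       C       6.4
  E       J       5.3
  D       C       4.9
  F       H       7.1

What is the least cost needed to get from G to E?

8.4

Shortest distances from G:
G: 0
I: 2.7  (via G)
D: 6.2  (via I)
J: 6.2  (via I)
A: 6.6  (via G)
F: 7.4  (via D)
H: 7.5  (via I)
C: 8.2  (via H)
E: 8.4  (via D)
Shortest route: G–I–D–E = 8.4.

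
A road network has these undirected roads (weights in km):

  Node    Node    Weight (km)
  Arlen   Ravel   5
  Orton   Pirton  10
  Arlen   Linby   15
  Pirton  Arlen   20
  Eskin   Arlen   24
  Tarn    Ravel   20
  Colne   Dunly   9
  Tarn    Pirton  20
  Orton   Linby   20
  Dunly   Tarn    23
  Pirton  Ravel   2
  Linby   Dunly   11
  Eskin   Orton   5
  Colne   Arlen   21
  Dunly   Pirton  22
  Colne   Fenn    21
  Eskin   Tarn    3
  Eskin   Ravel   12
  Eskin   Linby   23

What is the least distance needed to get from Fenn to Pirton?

Enumerating some paths:
Fenn → Colne → Dunly → Pirton: 21+9+22 = 52
Fenn → Colne → Arlen → Pirton: 21+21+20 = 62
Fenn → Colne → Arlen → Ravel → Pirton: 21+21+5+2 = 49
Fenn → Colne → Dunly → Linby → Arlen → Ravel → Pirton: 21+9+11+15+5+2 = 63
Cheapest is Fenn → Colne → Arlen → Ravel → Pirton at 49 km.

49 km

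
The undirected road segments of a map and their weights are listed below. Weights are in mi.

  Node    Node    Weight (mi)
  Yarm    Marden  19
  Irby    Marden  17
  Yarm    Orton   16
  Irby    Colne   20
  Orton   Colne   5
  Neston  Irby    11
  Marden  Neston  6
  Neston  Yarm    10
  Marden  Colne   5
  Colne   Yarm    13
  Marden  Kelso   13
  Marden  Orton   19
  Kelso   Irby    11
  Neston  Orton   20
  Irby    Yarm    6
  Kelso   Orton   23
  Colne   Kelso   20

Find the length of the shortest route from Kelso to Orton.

23 mi

Compare a few routes:
Kelso–Colne–Orton: 20+5 = 25
Kelso–Marden–Orton: 13+19 = 32
Kelso–Orton: 23 = 23
Kelso–Irby–Yarm–Orton: 11+6+16 = 33
The minimum is 23 mi via Kelso–Orton.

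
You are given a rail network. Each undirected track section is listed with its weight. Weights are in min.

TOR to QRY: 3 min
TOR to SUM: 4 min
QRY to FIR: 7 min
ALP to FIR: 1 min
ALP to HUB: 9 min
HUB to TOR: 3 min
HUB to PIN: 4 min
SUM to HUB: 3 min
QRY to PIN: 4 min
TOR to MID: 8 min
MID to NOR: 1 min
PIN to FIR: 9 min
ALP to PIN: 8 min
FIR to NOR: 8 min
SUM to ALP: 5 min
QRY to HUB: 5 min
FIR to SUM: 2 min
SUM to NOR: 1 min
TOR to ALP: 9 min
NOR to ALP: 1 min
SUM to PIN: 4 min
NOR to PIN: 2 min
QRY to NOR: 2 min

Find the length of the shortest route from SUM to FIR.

2 min

Running Dijkstra from SUM:
SUM: 0
NOR: 1  (via SUM)
ALP: 2  (via NOR)
MID: 2  (via NOR)
FIR: 2  (via SUM)
Shortest route: SUM → FIR = 2 min.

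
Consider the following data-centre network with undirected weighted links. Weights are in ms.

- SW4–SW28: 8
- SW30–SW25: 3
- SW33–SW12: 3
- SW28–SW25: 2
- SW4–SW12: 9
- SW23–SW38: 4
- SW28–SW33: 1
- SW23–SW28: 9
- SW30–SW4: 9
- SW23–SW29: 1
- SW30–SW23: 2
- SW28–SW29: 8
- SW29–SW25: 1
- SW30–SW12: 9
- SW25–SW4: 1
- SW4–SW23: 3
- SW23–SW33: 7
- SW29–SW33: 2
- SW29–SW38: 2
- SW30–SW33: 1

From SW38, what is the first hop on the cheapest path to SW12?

SW29

Compare a few routes:
SW38 - SW29 - SW23 - SW30 - SW33 - SW12: 2+1+2+1+3 = 9
SW38 - SW29 - SW33 - SW12: 2+2+3 = 7
The minimum is 7 ms via SW38 - SW29 - SW33 - SW12.
So from SW38 the first move is to SW29.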